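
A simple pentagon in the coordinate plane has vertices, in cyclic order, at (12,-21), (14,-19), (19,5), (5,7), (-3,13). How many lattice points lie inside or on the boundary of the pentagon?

The shoelace formula gives twice the area as |[12·(-19) − 14·(-21)] + [14·5 − 19·(-19)] + [19·7 − 5·5] + [5·13 − (-3)·7] + [(-3)·(-21) − 12·13]| = 598, so the area is 299.
Summing gcd(|Δx|,|Δy|) over the edges gives the boundary count: gcd(2,2) + gcd(5,24) + gcd(14,2) + gcd(8,6) + gcd(15,34) = 2+1+2+2+1 = 8.
Pick's theorem gives I = A − B/2 + 1 = 299 − 8/2 + 1 = 296, so the closed region contains I + B = 296 + 8 = 304 lattice points.

304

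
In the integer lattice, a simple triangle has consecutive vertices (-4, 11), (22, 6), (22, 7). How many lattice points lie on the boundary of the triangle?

4

The number of boundary lattice points is Σ gcd(|Δx|,|Δy|) = gcd(26,5) + gcd(0,1) + gcd(26,4) = 1+1+2 = 4.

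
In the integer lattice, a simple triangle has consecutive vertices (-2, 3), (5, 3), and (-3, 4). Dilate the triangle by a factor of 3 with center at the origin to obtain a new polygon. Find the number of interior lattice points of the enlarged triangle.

Using the shoelace formula, 2A = |[(-2)·3 − 5·3] + [5·4 − (-3)·3] + [(-3)·3 − (-2)·4]| = 7, so the area is 3.5.
Along each edge there are gcd(|Δx|,|Δy|)+1 lattice points, so counting each shared vertex once the boundary has gcd(7,0) + gcd(8,1) + gcd(1,1) = 7+1+1 = 9.
Scaling by 3 multiplies the area by 3² = 9 (so the new area is 31.5) and multiplies the boundary lattice-point count by 3, giving 27.
By Pick's theorem, the interior count of the dilated polygon is 31.5 − 27/2 + 1 = 19.

19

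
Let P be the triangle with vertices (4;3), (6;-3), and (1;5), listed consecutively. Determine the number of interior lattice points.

6

Using the shoelace formula, 2A = |(4·(-3) − 6·3) + (6·5 − 1·(-3)) + (1·3 − 4·5)| = 14, so the area is 7.
Along each edge there are gcd(|Δx|,|Δy|)+1 lattice points, so counting each shared vertex once the boundary has gcd(2,6) + gcd(5,8) + gcd(3,2) = 2+1+1 = 4.
Pick's theorem gives I = A − B/2 + 1 = 7 − 4/2 + 1 = 6.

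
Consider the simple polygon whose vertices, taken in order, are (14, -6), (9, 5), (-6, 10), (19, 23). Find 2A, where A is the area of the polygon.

520

The shoelace formula gives twice the area as |(14·5 − 9·(-6)) + (9·10 − (-6)·5) + ((-6)·23 − 19·10) + (19·(-6) − 14·23)| = 520, so the area is 260.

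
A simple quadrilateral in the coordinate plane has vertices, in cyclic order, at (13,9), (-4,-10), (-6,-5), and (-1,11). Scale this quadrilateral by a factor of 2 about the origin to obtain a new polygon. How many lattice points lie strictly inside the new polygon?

The shoelace formula gives twice the area as |(13·(-10) − (-4)·9) + ((-4)·(-5) − (-6)·(-10)) + ((-6)·11 − (-1)·(-5)) + ((-1)·9 − 13·11)| = 357, so the area is 357/2.
Summing gcd(|Δx|,|Δy|) over the edges gives the boundary count: gcd(17,19) + gcd(2,5) + gcd(5,16) + gcd(14,2) = 1+1+1+2 = 5.
Scaling by 2 multiplies the area by 2² = 4 (so the new area is 714) and multiplies the boundary lattice-point count by 2, giving 10.
By Pick's theorem, the interior count of the dilated polygon is 714 − 10/2 + 1 = 710.

710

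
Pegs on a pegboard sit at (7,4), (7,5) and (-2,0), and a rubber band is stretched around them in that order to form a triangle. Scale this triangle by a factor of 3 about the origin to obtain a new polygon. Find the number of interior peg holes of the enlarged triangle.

37

By the shoelace formula, twice the signed area is |[7·5 − 7·4] + [7·0 − (-2)·5] + [(-2)·4 − 7·0]| = 9, so the area is 9/2.
Along each edge there are gcd(|Δx|,|Δy|)+1 lattice points, so counting each shared vertex once the boundary has gcd(0,1) + gcd(9,5) + gcd(9,4) = 1+1+1 = 3.
Scaling by 3 multiplies the area by 3² = 9 (so the new area is 40.5) and multiplies the boundary lattice-point count by 3, giving 9.
By Pick's theorem, the interior count of the dilated polygon is 40.5 − 9/2 + 1 = 37.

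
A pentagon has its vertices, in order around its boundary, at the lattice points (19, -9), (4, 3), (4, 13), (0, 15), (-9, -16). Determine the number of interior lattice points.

346

The shoelace formula gives twice the area as |[19·3 − 4·(-9)] + [4·13 − 4·3] + [4·15 − 0·13] + [0·(-16) − (-9)·15] + [(-9)·(-9) − 19·(-16)]| = 713, so the area is 713/2.
The number of boundary lattice points is Σ gcd(|Δx|,|Δy|) = gcd(15,12) + gcd(0,10) + gcd(4,2) + gcd(9,31) + gcd(28,7) = 3+10+2+1+7 = 23.
By Pick's theorem A = I + B/2 − 1, so I = 713/2 − 23/2 + 1 = 346.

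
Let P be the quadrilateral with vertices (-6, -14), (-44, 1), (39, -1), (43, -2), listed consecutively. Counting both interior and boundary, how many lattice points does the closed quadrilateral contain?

636

The shoelace formula gives twice the area as |[(-6)·1 − (-44)·(-14)] + [(-44)·(-1) − 39·1] + [39·(-2) − 43·(-1)] + [43·(-14) − (-6)·(-2)]| = 1266, so the area is 633.
The number of boundary lattice points is Σ gcd(|Δx|,|Δy|) = gcd(38,15) + gcd(83,2) + gcd(4,1) + gcd(49,12) = 1+1+1+1 = 4.
Pick's theorem gives I = A − B/2 + 1 = 633 − 4/2 + 1 = 632, so the closed region contains I + B = 632 + 4 = 636 lattice points.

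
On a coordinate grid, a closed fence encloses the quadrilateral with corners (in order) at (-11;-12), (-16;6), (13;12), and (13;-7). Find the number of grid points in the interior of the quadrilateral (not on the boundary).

494

By the shoelace formula, twice the signed area is |[(-11)·6 − (-16)·(-12)] + [(-16)·12 − 13·6] + [13·(-7) − 13·12] + [13·(-12) − (-11)·(-7)]| = 1008, so the area is 504.
Along each edge there are gcd(|Δx|,|Δy|)+1 lattice points, so counting each shared vertex once the boundary has gcd(5,18) + gcd(29,6) + gcd(0,19) + gcd(24,5) = 1+1+19+1 = 22.
Pick's theorem gives I = A − B/2 + 1 = 504 − 22/2 + 1 = 494.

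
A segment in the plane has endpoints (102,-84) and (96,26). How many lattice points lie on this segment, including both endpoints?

3

The number of lattice points on a segment between lattice points is gcd(|Δx|,|Δy|) + 1 = gcd(6,110) + 1 = 2 + 1 = 3.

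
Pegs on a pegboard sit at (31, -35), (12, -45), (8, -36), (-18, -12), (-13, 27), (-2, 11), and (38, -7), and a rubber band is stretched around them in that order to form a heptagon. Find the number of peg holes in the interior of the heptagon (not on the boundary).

2013

By the shoelace formula, twice the signed area is |(31·(-45) − 12·(-35)) + (12·(-36) − 8·(-45)) + (8·(-12) − (-18)·(-36)) + ((-18)·27 − (-13)·(-12)) + ((-13)·11 − (-2)·27) + ((-2)·(-7) − 38·11) + (38·(-35) − 31·(-7))| = 4039, so the area is 2019.5.
Summing gcd(|Δx|,|Δy|) over the edges gives the boundary count: gcd(19,10) + gcd(4,9) + gcd(26,24) + gcd(5,39) + gcd(11,16) + gcd(40,18) + gcd(7,28) = 1+1+2+1+1+2+7 = 15.
By Pick's theorem A = I + B/2 − 1, so I = 2019.5 − 15/2 + 1 = 2013.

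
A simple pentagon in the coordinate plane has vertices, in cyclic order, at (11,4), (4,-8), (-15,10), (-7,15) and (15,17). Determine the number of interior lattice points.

Using the shoelace formula, 2A = |[11·(-8) − 4·4] + [4·10 − (-15)·(-8)] + [(-15)·15 − (-7)·10] + [(-7)·17 − 15·15] + [15·4 − 11·17]| = 810, so the area is 405.
Summing gcd(|Δx|,|Δy|) over the edges gives the boundary count: gcd(7,12) + gcd(19,18) + gcd(8,5) + gcd(22,2) + gcd(4,13) = 1+1+1+2+1 = 6.
Pick's theorem gives I = A − B/2 + 1 = 405 − 6/2 + 1 = 403.

403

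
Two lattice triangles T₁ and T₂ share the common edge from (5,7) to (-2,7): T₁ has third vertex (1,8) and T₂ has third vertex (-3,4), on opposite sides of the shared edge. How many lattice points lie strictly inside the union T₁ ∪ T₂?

13

The union is the simple quadrilateral with vertices (5,7), (1,8), (-2,7), (-3,4) in order.
By the shoelace formula, twice the signed area is |(5·8 − 1·7) + (1·7 − (-2)·8) + ((-2)·4 − (-3)·7) + ((-3)·7 − 5·4)| = 28, so the area is 14.
Along each edge there are gcd(|Δx|,|Δy|)+1 lattice points, so counting each shared vertex once the boundary has gcd(4,1) + gcd(3,1) + gcd(1,3) + gcd(8,3) = 1+1+1+1 = 4.
By Pick's theorem I = A − B/2 + 1 = 14 − 4/2 + 1 = 13.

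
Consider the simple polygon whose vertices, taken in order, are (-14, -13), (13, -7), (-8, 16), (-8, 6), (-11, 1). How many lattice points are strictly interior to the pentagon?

350

By the shoelace formula, twice the signed area is |((-14)·(-7) − 13·(-13)) + (13·16 − (-8)·(-7)) + ((-8)·6 − (-8)·16) + ((-8)·1 − (-11)·6) + ((-11)·(-13) − (-14)·1)| = 714, so the area is 357.
Along each edge there are gcd(|Δx|,|Δy|)+1 lattice points, so counting each shared vertex once the boundary has gcd(27,6) + gcd(21,23) + gcd(0,10) + gcd(3,5) + gcd(3,14) = 3+1+10+1+1 = 16.
By Pick's theorem A = I + B/2 − 1, so I = 357 − 16/2 + 1 = 350.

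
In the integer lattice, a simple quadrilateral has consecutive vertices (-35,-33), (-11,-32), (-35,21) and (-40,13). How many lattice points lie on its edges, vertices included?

Along each edge there are gcd(|Δx|,|Δy|)+1 lattice points, so counting each shared vertex once the boundary has gcd(24,1) + gcd(24,53) + gcd(5,8) + gcd(5,46) = 1+1+1+1 = 4.

4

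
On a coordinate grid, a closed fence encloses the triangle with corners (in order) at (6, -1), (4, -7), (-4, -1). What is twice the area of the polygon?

By the shoelace formula, twice the signed area is |[6·(-7) − 4·(-1)] + [4·(-1) − (-4)·(-7)] + [(-4)·(-1) − 6·(-1)]| = 60, so the area is 30.

60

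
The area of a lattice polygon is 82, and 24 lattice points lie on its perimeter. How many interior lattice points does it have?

Pick's theorem A = I + B/2 − 1 rearranges to I = A − B/2 + 1 = 82 − 24/2 + 1 = 71.

71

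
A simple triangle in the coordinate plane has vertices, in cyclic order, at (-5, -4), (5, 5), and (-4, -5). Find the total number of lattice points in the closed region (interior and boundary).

12

Using the shoelace formula, 2A = |[(-5)·5 − 5·(-4)] + [5·(-5) − (-4)·5] + [(-4)·(-4) − (-5)·(-5)]| = 19, so the area is 9.5.
The number of boundary lattice points is Σ gcd(|Δx|,|Δy|) = gcd(10,9) + gcd(9,10) + gcd(1,1) = 1+1+1 = 3.
Pick's theorem gives I = A − B/2 + 1 = 9.5 − 3/2 + 1 = 9, so the closed region contains I + B = 9 + 3 = 12 lattice points.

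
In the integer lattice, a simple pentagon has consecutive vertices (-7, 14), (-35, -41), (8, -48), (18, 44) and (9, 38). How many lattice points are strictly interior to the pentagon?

The shoelace formula gives twice the area as |[(-7)·(-41) − (-35)·14] + [(-35)·(-48) − 8·(-41)] + [8·44 − 18·(-48)] + [18·38 − 9·44] + [9·14 − (-7)·38]| = 4681, so the area is 2340.5.
Along each edge there are gcd(|Δx|,|Δy|)+1 lattice points, so counting each shared vertex once the boundary has gcd(28,55) + gcd(43,7) + gcd(10,92) + gcd(9,6) + gcd(16,24) = 1+1+2+3+8 = 15.
By Pick's theorem A = I + B/2 − 1, so I = 2340.5 − 15/2 + 1 = 2334.

2334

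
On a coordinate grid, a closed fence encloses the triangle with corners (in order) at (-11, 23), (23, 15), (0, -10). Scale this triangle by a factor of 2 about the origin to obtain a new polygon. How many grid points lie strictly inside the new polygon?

2055

By the shoelace formula, twice the signed area is |((-11)·15 − 23·23) + (23·(-10) − 0·15) + (0·23 − (-11)·(-10))| = 1034, so the area is 517.
The number of boundary lattice points is Σ gcd(|Δx|,|Δy|) = gcd(34,8) + gcd(23,25) + gcd(11,33) = 2+1+11 = 14.
Scaling by 2 multiplies the area by 2² = 4 (so the new area is 2068) and multiplies the boundary lattice-point count by 2, giving 28.
By Pick's theorem, the interior count of the dilated polygon is 2068 − 28/2 + 1 = 2055.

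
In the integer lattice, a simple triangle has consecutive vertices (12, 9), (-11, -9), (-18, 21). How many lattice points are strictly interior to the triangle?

405

By the shoelace formula, twice the signed area is |(12·(-9) − (-11)·9) + ((-11)·21 − (-18)·(-9)) + ((-18)·9 − 12·21)| = 816, so the area is 408.
Summing gcd(|Δx|,|Δy|) over the edges gives the boundary count: gcd(23,18) + gcd(7,30) + gcd(30,12) = 1+1+6 = 8.
By Pick's theorem A = I + B/2 − 1, so I = 408 − 8/2 + 1 = 405.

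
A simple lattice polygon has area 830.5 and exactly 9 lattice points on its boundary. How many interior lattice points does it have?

Pick's theorem A = I + B/2 − 1 rearranges to I = A − B/2 + 1 = 830.5 − 9/2 + 1 = 827.

827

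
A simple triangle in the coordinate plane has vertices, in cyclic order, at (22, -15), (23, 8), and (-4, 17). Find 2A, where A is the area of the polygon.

The shoelace formula gives twice the area as |[22·8 − 23·(-15)] + [23·17 − (-4)·8] + [(-4)·(-15) − 22·17]| = 630, so the area is 315.

630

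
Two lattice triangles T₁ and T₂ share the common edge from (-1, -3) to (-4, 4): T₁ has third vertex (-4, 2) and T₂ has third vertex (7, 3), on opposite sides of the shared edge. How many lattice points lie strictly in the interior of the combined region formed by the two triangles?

The union is the simple quadrilateral with vertices (-1, -3), (-4, 2), (-4, 4), (7, 3) in order.
The shoelace formula gives twice the area as |((-1)·2 − (-4)·(-3)) + ((-4)·4 − (-4)·2) + ((-4)·3 − 7·4) + (7·(-3) − (-1)·3)| = 80, so the area is 40.
The number of boundary lattice points is Σ gcd(|Δx|,|Δy|) = gcd(3,5) + gcd(0,2) + gcd(11,1) + gcd(8,6) = 1+2+1+2 = 6.
By Pick's theorem I = A − B/2 + 1 = 40 − 6/2 + 1 = 38.

38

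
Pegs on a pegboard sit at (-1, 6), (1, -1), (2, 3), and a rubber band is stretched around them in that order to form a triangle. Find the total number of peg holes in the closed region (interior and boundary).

11

By the shoelace formula, twice the signed area is |((-1)·(-1) − 1·6) + (1·3 − 2·(-1)) + (2·6 − (-1)·3)| = 15, so the area is 15/2.
Along each edge there are gcd(|Δx|,|Δy|)+1 lattice points, so counting each shared vertex once the boundary has gcd(2,7) + gcd(1,4) + gcd(3,3) = 1+1+3 = 5.
Pick's theorem gives I = A − B/2 + 1 = 15/2 − 5/2 + 1 = 6, so the closed region contains I + B = 6 + 5 = 11 lattice points.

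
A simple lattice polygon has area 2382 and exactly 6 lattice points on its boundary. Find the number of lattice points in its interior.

From Pick's theorem, I = A − B/2 + 1 = 2382 − 6/2 + 1 = 2380.

2380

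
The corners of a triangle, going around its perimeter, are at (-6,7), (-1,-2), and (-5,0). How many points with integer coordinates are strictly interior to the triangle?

Using the shoelace formula, 2A = |[(-6)·(-2) − (-1)·7] + [(-1)·0 − (-5)·(-2)] + [(-5)·7 − (-6)·0]| = 26, so the area is 13.
Summing gcd(|Δx|,|Δy|) over the edges gives the boundary count: gcd(5,9) + gcd(4,2) + gcd(1,7) = 1+2+1 = 4.
By Pick's theorem A = I + B/2 − 1, so I = 13 − 4/2 + 1 = 12.

12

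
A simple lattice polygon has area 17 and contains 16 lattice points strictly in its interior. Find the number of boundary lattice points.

Pick's theorem gives A = I + B/2 − 1, so B = 2(A − I + 1) = 2(17 − 16 + 1) = 4.

4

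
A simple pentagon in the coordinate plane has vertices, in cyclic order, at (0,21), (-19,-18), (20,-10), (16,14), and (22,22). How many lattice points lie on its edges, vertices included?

Summing gcd(|Δx|,|Δy|) over the edges gives the boundary count: gcd(19,39) + gcd(39,8) + gcd(4,24) + gcd(6,8) + gcd(22,1) = 1+1+4+2+1 = 9.

9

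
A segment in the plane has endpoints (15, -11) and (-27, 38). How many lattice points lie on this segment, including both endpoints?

The number of lattice points on a segment between lattice points is gcd(|Δx|,|Δy|) + 1 = gcd(42,49) + 1 = 7 + 1 = 8.

8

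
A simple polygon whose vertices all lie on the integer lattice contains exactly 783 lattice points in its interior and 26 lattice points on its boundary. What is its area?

Pick's theorem states A = I + B/2 − 1, so A = 783 + 26/2 − 1 = 795.

795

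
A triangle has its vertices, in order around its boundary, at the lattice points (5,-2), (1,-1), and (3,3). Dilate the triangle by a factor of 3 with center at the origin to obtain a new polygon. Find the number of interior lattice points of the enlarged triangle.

76

By the shoelace formula, twice the signed area is |(5·(-1) − 1·(-2)) + (1·3 − 3·(-1)) + (3·(-2) − 5·3)| = 18, so the area is 9.
Along each edge there are gcd(|Δx|,|Δy|)+1 lattice points, so counting each shared vertex once the boundary has gcd(4,1) + gcd(2,4) + gcd(2,5) = 1+2+1 = 4.
Scaling by 3 multiplies the area by 3² = 9 (so the new area is 81) and multiplies the boundary lattice-point count by 3, giving 12.
By Pick's theorem, the interior count of the dilated polygon is 81 − 12/2 + 1 = 76.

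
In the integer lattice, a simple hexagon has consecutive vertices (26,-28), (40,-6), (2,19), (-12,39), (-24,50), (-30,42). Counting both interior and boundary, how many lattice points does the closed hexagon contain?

1321

The shoelace formula gives twice the area as |(26·(-6) − 40·(-28)) + (40·19 − 2·(-6)) + (2·39 − (-12)·19) + ((-12)·50 − (-24)·39) + ((-24)·42 − (-30)·50) + ((-30)·(-28) − 26·42)| = 2618, so the area is 1309.
The number of boundary lattice points is Σ gcd(|Δx|,|Δy|) = gcd(14,22) + gcd(38,25) + gcd(14,20) + gcd(12,11) + gcd(6,8) + gcd(56,70) = 2+1+2+1+2+14 = 22.
Pick's theorem gives I = A − B/2 + 1 = 1309 − 22/2 + 1 = 1299, so the closed region contains I + B = 1299 + 22 = 1321 lattice points.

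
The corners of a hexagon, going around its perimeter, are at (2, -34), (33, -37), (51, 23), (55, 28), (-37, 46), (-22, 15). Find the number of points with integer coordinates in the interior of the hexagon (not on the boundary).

The shoelace formula gives twice the area as |[2·(-37) − 33·(-34)] + [33·23 − 51·(-37)] + [51·28 − 55·23] + [55·46 − (-37)·28] + [(-37)·15 − (-22)·46] + [(-22)·(-34) − 2·15]| = 8598, so the area is 4299.
Along each edge there are gcd(|Δx|,|Δy|)+1 lattice points, so counting each shared vertex once the boundary has gcd(31,3) + gcd(18,60) + gcd(4,5) + gcd(92,18) + gcd(15,31) + gcd(24,49) = 1+6+1+2+1+1 = 12.
Pick's theorem gives I = A − B/2 + 1 = 4299 − 12/2 + 1 = 4294.

4294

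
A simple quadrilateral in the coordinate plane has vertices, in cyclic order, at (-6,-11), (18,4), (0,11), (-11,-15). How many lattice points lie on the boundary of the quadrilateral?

Summing gcd(|Δx|,|Δy|) over the edges gives the boundary count: gcd(24,15) + gcd(18,7) + gcd(11,26) + gcd(5,4) = 3+1+1+1 = 6.

6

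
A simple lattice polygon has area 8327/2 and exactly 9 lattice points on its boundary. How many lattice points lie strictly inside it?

4160

From Pick's theorem, I = A − B/2 + 1 = 8327/2 − 9/2 + 1 = 4160.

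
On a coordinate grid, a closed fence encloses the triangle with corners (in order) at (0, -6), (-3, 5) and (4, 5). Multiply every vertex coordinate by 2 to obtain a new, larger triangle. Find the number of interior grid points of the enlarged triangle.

146

Using the shoelace formula, 2A = |(0·5 − (-3)·(-6)) + ((-3)·5 − 4·5) + (4·(-6) − 0·5)| = 77, so the area is 38.5.
Summing gcd(|Δx|,|Δy|) over the edges gives the boundary count: gcd(3,11) + gcd(7,0) + gcd(4,11) = 1+7+1 = 9.
Scaling by 2 multiplies the area by 2² = 4 (so the new area is 154) and multiplies the boundary lattice-point count by 2, giving 18.
By Pick's theorem, the interior count of the dilated polygon is 154 − 18/2 + 1 = 146.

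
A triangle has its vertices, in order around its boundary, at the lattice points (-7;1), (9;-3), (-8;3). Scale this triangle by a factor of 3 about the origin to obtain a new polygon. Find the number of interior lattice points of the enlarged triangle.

Using the shoelace formula, 2A = |((-7)·(-3) − 9·1) + (9·3 − (-8)·(-3)) + ((-8)·1 − (-7)·3)| = 28, so the area is 14.
Summing gcd(|Δx|,|Δy|) over the edges gives the boundary count: gcd(16,4) + gcd(17,6) + gcd(1,2) = 4+1+1 = 6.
Scaling by 3 multiplies the area by 3² = 9 (so the new area is 126) and multiplies the boundary lattice-point count by 3, giving 18.
By Pick's theorem, the interior count of the dilated polygon is 126 − 18/2 + 1 = 118.

118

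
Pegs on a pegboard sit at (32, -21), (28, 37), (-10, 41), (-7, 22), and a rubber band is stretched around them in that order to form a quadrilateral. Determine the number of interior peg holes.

1398

Using the shoelace formula, 2A = |(32·37 − 28·(-21)) + (28·41 − (-10)·37) + ((-10)·22 − (-7)·41) + ((-7)·(-21) − 32·22)| = 2800, so the area is 1400.
Along each edge there are gcd(|Δx|,|Δy|)+1 lattice points, so counting each shared vertex once the boundary has gcd(4,58) + gcd(38,4) + gcd(3,19) + gcd(39,43) = 2+2+1+1 = 6.
By Pick's theorem A = I + B/2 − 1, so I = 1400 − 6/2 + 1 = 1398.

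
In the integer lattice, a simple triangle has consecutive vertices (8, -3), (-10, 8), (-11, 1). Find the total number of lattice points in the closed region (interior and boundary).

By the shoelace formula, twice the signed area is |(8·8 − (-10)·(-3)) + ((-10)·1 − (-11)·8) + ((-11)·(-3) − 8·1)| = 137, so the area is 68.5.
Along each edge there are gcd(|Δx|,|Δy|)+1 lattice points, so counting each shared vertex once the boundary has gcd(18,11) + gcd(1,7) + gcd(19,4) = 1+1+1 = 3.
Pick's theorem gives I = A − B/2 + 1 = 68.5 − 3/2 + 1 = 68, so the closed region contains I + B = 68 + 3 = 71 lattice points.

71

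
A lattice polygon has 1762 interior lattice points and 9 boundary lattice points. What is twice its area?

By Pick's theorem, A = I + B/2 − 1 = 1762 + 9/2 − 1 = 3531/2.
Hence 2A = 3531.

3531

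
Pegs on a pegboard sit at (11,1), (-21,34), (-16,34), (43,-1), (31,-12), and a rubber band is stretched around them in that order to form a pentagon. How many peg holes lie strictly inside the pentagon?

768

Using the shoelace formula, 2A = |(11·34 − (-21)·1) + ((-21)·34 − (-16)·34) + ((-16)·(-1) − 43·34) + (43·(-12) − 31·(-1)) + (31·1 − 11·(-12))| = 1543, so the area is 1543/2.
The number of boundary lattice points is Σ gcd(|Δx|,|Δy|) = gcd(32,33) + gcd(5,0) + gcd(59,35) + gcd(12,11) + gcd(20,13) = 1+5+1+1+1 = 9.
Pick's theorem gives I = A − B/2 + 1 = 1543/2 − 9/2 + 1 = 768.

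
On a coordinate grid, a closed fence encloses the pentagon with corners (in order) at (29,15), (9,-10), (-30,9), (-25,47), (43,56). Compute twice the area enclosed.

The shoelace formula gives twice the area as |[29·(-10) − 9·15] + [9·9 − (-30)·(-10)] + [(-30)·47 − (-25)·9] + [(-25)·56 − 43·47] + [43·15 − 29·56]| = 6229, so the area is 6229/2.

6229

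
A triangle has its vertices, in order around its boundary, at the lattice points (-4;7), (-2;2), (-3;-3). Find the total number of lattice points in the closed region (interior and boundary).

10

The shoelace formula gives twice the area as |[(-4)·2 − (-2)·7] + [(-2)·(-3) − (-3)·2] + [(-3)·7 − (-4)·(-3)]| = 15, so the area is 15/2.
Along each edge there are gcd(|Δx|,|Δy|)+1 lattice points, so counting each shared vertex once the boundary has gcd(2,5) + gcd(1,5) + gcd(1,10) = 1+1+1 = 3.
Pick's theorem gives I = A − B/2 + 1 = 15/2 − 3/2 + 1 = 7, so the closed region contains I + B = 7 + 3 = 10 lattice points.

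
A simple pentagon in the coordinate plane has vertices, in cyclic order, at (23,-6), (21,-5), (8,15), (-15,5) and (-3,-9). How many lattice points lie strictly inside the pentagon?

501

The shoelace formula gives twice the area as |[23·(-5) − 21·(-6)] + [21·15 − 8·(-5)] + [8·5 − (-15)·15] + [(-15)·(-9) − (-3)·5] + [(-3)·(-6) − 23·(-9)]| = 1006, so the area is 503.
Summing gcd(|Δx|,|Δy|) over the edges gives the boundary count: gcd(2,1) + gcd(13,20) + gcd(23,10) + gcd(12,14) + gcd(26,3) = 1+1+1+2+1 = 6.
Pick's theorem gives I = A − B/2 + 1 = 503 − 6/2 + 1 = 501.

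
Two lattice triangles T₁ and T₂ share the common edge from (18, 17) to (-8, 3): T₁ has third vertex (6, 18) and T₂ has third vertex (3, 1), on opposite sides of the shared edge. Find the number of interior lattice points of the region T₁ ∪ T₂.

The union is the simple quadrilateral with vertices (18, 17), (6, 18), (-8, 3), (3, 1) in order.
By the shoelace formula, twice the signed area is |(18·18 − 6·17) + (6·3 − (-8)·18) + ((-8)·1 − 3·3) + (3·17 − 18·1)| = 400, so the area is 200.
The number of boundary lattice points is Σ gcd(|Δx|,|Δy|) = gcd(12,1) + gcd(14,15) + gcd(11,2) + gcd(15,16) = 1+1+1+1 = 4.
By Pick's theorem I = A − B/2 + 1 = 200 − 4/2 + 1 = 199.

199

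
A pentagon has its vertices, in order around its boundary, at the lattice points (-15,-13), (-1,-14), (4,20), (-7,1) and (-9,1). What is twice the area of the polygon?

Using the shoelace formula, 2A = |((-15)·(-14) − (-1)·(-13)) + ((-1)·20 − 4·(-14)) + (4·1 − (-7)·20) + ((-7)·1 − (-9)·1) + ((-9)·(-13) − (-15)·1)| = 511, so the area is 255.5.

511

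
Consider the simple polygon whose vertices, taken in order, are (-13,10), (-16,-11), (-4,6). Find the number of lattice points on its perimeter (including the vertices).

Summing gcd(|Δx|,|Δy|) over the edges gives the boundary count: gcd(3,21) + gcd(12,17) + gcd(9,4) = 3+1+1 = 5.

5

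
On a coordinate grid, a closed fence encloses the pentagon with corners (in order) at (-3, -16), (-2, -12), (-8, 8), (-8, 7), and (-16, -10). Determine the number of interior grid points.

157

Using the shoelace formula, 2A = |[(-3)·(-12) − (-2)·(-16)] + [(-2)·8 − (-8)·(-12)] + [(-8)·7 − (-8)·8] + [(-8)·(-10) − (-16)·7] + [(-16)·(-16) − (-3)·(-10)]| = 318, so the area is 159.
Summing gcd(|Δx|,|Δy|) over the edges gives the boundary count: gcd(1,4) + gcd(6,20) + gcd(0,1) + gcd(8,17) + gcd(13,6) = 1+2+1+1+1 = 6.
Pick's theorem gives I = A − B/2 + 1 = 159 − 6/2 + 1 = 157.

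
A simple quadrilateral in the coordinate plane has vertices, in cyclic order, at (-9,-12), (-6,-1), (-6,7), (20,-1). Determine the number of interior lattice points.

242

By the shoelace formula, twice the signed area is |((-9)·(-1) − (-6)·(-12)) + ((-6)·7 − (-6)·(-1)) + ((-6)·(-1) − 20·7) + (20·(-12) − (-9)·(-1))| = 494, so the area is 247.
The number of boundary lattice points is Σ gcd(|Δx|,|Δy|) = gcd(3,11) + gcd(0,8) + gcd(26,8) + gcd(29,11) = 1+8+2+1 = 12.
Pick's theorem gives I = A − B/2 + 1 = 247 − 12/2 + 1 = 242.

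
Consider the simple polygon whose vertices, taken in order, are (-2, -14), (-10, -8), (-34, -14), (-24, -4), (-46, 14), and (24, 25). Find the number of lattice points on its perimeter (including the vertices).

34

The number of boundary lattice points is Σ gcd(|Δx|,|Δy|) = gcd(8,6) + gcd(24,6) + gcd(10,10) + gcd(22,18) + gcd(70,11) + gcd(26,39) = 2+6+10+2+1+13 = 34.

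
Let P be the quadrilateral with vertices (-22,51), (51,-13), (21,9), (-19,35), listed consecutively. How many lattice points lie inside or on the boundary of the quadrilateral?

442

Using the shoelace formula, 2A = |((-22)·(-13) − 51·51) + (51·9 − 21·(-13)) + (21·35 − (-19)·9) + ((-19)·51 − (-22)·35)| = 876, so the area is 438.
The number of boundary lattice points is Σ gcd(|Δx|,|Δy|) = gcd(73,64) + gcd(30,22) + gcd(40,26) + gcd(3,16) = 1+2+2+1 = 6.
Pick's theorem gives I = A − B/2 + 1 = 438 − 6/2 + 1 = 436, so the closed region contains I + B = 436 + 6 = 442 lattice points.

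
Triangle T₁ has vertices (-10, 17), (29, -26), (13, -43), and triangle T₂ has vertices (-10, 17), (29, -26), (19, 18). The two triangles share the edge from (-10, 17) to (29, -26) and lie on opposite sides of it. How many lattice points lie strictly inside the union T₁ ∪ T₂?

The union is the simple quadrilateral with vertices (-10, 17), (13, -43), (29, -26), (19, 18) in order.
Using the shoelace formula, 2A = |[(-10)·(-43) − 13·17] + [13·(-26) − 29·(-43)] + [29·18 − 19·(-26)] + [19·17 − (-10)·18]| = 2637, so the area is 2637/2.
The number of boundary lattice points is Σ gcd(|Δx|,|Δy|) = gcd(23,60) + gcd(16,17) + gcd(10,44) + gcd(29,1) = 1+1+2+1 = 5.
By Pick's theorem I = A − B/2 + 1 = 2637/2 − 5/2 + 1 = 1317.

1317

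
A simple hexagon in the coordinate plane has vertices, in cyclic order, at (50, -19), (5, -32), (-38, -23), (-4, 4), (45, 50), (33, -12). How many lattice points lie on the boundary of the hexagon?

Along each edge there are gcd(|Δx|,|Δy|)+1 lattice points, so counting each shared vertex once the boundary has gcd(45,13) + gcd(43,9) + gcd(34,27) + gcd(49,46) + gcd(12,62) + gcd(17,7) = 1+1+1+1+2+1 = 7.

7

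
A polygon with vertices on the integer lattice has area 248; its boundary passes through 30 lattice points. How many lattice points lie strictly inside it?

Pick's theorem A = I + B/2 − 1 rearranges to I = A − B/2 + 1 = 248 − 30/2 + 1 = 234.

234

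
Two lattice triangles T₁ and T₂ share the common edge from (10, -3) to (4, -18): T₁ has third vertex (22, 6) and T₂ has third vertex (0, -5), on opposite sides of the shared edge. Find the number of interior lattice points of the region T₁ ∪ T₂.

The union is the simple quadrilateral with vertices (10, -3), (22, 6), (4, -18), (0, -5) in order.
The shoelace formula gives twice the area as |(10·6 − 22·(-3)) + (22·(-18) − 4·6) + (4·(-5) − 0·(-18)) + (0·(-3) − 10·(-5))| = 264, so the area is 132.
The number of boundary lattice points is Σ gcd(|Δx|,|Δy|) = gcd(12,9) + gcd(18,24) + gcd(4,13) + gcd(10,2) = 3+6+1+2 = 12.
By Pick's theorem I = A − B/2 + 1 = 132 − 12/2 + 1 = 127.

127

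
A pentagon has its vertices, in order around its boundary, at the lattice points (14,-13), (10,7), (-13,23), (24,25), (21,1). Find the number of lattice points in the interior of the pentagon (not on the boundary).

Using the shoelace formula, 2A = |(14·7 − 10·(-13)) + (10·23 − (-13)·7) + ((-13)·25 − 24·23) + (24·1 − 21·25) + (21·(-13) − 14·1)| = 1116, so the area is 558.
The number of boundary lattice points is Σ gcd(|Δx|,|Δy|) = gcd(4,20) + gcd(23,16) + gcd(37,2) + gcd(3,24) + gcd(7,14) = 4+1+1+3+7 = 16.
Pick's theorem gives I = A − B/2 + 1 = 558 − 16/2 + 1 = 551.

551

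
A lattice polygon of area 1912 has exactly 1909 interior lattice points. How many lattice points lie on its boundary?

Pick's theorem gives A = I + B/2 − 1, so B = 2(A − I + 1) = 2(1912 − 1909 + 1) = 8.

8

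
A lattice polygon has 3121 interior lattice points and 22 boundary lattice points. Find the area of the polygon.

By Pick's theorem, A = I + B/2 − 1 = 3121 + 22/2 − 1 = 3131.

3131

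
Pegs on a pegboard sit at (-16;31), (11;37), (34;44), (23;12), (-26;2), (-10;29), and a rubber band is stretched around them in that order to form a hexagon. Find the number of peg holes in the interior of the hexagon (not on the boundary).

1263

Using the shoelace formula, 2A = |[(-16)·37 − 11·31] + [11·44 − 34·37] + [34·12 − 23·44] + [23·2 − (-26)·12] + [(-26)·29 − (-10)·2] + [(-10)·31 − (-16)·29]| = 2533, so the area is 2533/2.
The number of boundary lattice points is Σ gcd(|Δx|,|Δy|) = gcd(27,6) + gcd(23,7) + gcd(11,32) + gcd(49,10) + gcd(16,27) + gcd(6,2) = 3+1+1+1+1+2 = 9.
By Pick's theorem A = I + B/2 − 1, so I = 2533/2 − 9/2 + 1 = 1263.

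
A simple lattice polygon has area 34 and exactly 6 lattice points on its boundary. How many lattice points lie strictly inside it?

From Pick's theorem, I = A − B/2 + 1 = 34 − 6/2 + 1 = 32.

32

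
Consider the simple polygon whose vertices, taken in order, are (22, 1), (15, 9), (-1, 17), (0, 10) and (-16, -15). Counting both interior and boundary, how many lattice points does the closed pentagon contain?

The shoelace formula gives twice the area as |(22·9 − 15·1) + (15·17 − (-1)·9) + ((-1)·10 − 0·17) + (0·(-15) − (-16)·10) + ((-16)·1 − 22·(-15))| = 911, so the area is 911/2.
The number of boundary lattice points is Σ gcd(|Δx|,|Δy|) = gcd(7,8) + gcd(16,8) + gcd(1,7) + gcd(16,25) + gcd(38,16) = 1+8+1+1+2 = 13.
Pick's theorem gives I = A − B/2 + 1 = 911/2 − 13/2 + 1 = 450, so the closed region contains I + B = 450 + 13 = 463 lattice points.

463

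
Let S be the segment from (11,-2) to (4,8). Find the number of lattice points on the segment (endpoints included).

2

The number of lattice points on a segment between lattice points is gcd(|Δx|,|Δy|) + 1 = gcd(7,10) + 1 = 1 + 1 = 2.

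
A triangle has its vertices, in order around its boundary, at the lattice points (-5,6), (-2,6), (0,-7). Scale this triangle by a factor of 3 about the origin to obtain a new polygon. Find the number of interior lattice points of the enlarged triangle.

169

The shoelace formula gives twice the area as |[(-5)·6 − (-2)·6] + [(-2)·(-7) − 0·6] + [0·6 − (-5)·(-7)]| = 39, so the area is 19.5.
Along each edge there are gcd(|Δx|,|Δy|)+1 lattice points, so counting each shared vertex once the boundary has gcd(3,0) + gcd(2,13) + gcd(5,13) = 3+1+1 = 5.
Scaling by 3 multiplies the area by 3² = 9 (so the new area is 351/2) and multiplies the boundary lattice-point count by 3, giving 15.
By Pick's theorem, the interior count of the dilated polygon is 351/2 − 15/2 + 1 = 169.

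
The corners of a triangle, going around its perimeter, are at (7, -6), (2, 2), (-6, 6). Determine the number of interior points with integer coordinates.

20

By the shoelace formula, twice the signed area is |(7·2 − 2·(-6)) + (2·6 − (-6)·2) + ((-6)·(-6) − 7·6)| = 44, so the area is 22.
Along each edge there are gcd(|Δx|,|Δy|)+1 lattice points, so counting each shared vertex once the boundary has gcd(5,8) + gcd(8,4) + gcd(13,12) = 1+4+1 = 6.
Pick's theorem gives I = A − B/2 + 1 = 22 − 6/2 + 1 = 20.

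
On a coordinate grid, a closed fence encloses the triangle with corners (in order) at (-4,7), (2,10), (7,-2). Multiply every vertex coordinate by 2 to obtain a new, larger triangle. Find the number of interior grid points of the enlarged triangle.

170

By the shoelace formula, twice the signed area is |[(-4)·10 − 2·7] + [2·(-2) − 7·10] + [7·7 − (-4)·(-2)]| = 87, so the area is 87/2.
Summing gcd(|Δx|,|Δy|) over the edges gives the boundary count: gcd(6,3) + gcd(5,12) + gcd(11,9) = 3+1+1 = 5.
Scaling by 2 multiplies the area by 2² = 4 (so the new area is 174) and multiplies the boundary lattice-point count by 2, giving 10.
By Pick's theorem, the interior count of the dilated polygon is 174 − 10/2 + 1 = 170.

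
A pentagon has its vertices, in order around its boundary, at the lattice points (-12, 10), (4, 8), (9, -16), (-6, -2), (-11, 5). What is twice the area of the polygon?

488

The shoelace formula gives twice the area as |((-12)·8 − 4·10) + (4·(-16) − 9·8) + (9·(-2) − (-6)·(-16)) + ((-6)·5 − (-11)·(-2)) + ((-11)·10 − (-12)·5)| = 488, so the area is 244.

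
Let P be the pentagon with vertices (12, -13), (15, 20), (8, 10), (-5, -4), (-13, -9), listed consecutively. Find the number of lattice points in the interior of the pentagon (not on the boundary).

354

Using the shoelace formula, 2A = |(12·20 − 15·(-13)) + (15·10 − 8·20) + (8·(-4) − (-5)·10) + ((-5)·(-9) − (-13)·(-4)) + ((-13)·(-13) − 12·(-9))| = 713, so the area is 356.5.
Summing gcd(|Δx|,|Δy|) over the edges gives the boundary count: gcd(3,33) + gcd(7,10) + gcd(13,14) + gcd(8,5) + gcd(25,4) = 3+1+1+1+1 = 7.
By Pick's theorem A = I + B/2 − 1, so I = 356.5 − 7/2 + 1 = 354.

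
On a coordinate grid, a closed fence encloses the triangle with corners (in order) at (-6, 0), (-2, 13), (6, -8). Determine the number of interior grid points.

92

By the shoelace formula, twice the signed area is |[(-6)·13 − (-2)·0] + [(-2)·(-8) − 6·13] + [6·0 − (-6)·(-8)]| = 188, so the area is 94.
Along each edge there are gcd(|Δx|,|Δy|)+1 lattice points, so counting each shared vertex once the boundary has gcd(4,13) + gcd(8,21) + gcd(12,8) = 1+1+4 = 6.
By Pick's theorem A = I + B/2 − 1, so I = 94 − 6/2 + 1 = 92.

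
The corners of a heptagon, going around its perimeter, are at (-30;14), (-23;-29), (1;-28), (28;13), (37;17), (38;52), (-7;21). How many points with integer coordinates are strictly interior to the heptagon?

2812

The shoelace formula gives twice the area as |((-30)·(-29) − (-23)·14) + ((-23)·(-28) − 1·(-29)) + (1·13 − 28·(-28)) + (28·17 − 37·13) + (37·52 − 38·17) + (38·21 − (-7)·52) + ((-7)·14 − (-30)·21)| = 5629, so the area is 2814.5.
Along each edge there are gcd(|Δx|,|Δy|)+1 lattice points, so counting each shared vertex once the boundary has gcd(7,43) + gcd(24,1) + gcd(27,41) + gcd(9,4) + gcd(1,35) + gcd(45,31) + gcd(23,7) = 1+1+1+1+1+1+1 = 7.
Pick's theorem gives I = A − B/2 + 1 = 2814.5 − 7/2 + 1 = 2812.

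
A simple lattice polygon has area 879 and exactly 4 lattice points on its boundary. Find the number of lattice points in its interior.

878

From Pick's theorem, I = A − B/2 + 1 = 879 − 4/2 + 1 = 878.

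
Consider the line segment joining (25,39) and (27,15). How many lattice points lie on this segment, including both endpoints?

3

The number of lattice points on a segment between lattice points is gcd(|Δx|,|Δy|) + 1 = gcd(2,24) + 1 = 2 + 1 = 3.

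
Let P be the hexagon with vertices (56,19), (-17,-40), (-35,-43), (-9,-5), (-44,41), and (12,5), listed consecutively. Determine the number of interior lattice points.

2070

The shoelace formula gives twice the area as |(56·(-40) − (-17)·19) + ((-17)·(-43) − (-35)·(-40)) + ((-35)·(-5) − (-9)·(-43)) + ((-9)·41 − (-44)·(-5)) + ((-44)·5 − 12·41) + (12·19 − 56·5)| = 4151, so the area is 2075.5.
Summing gcd(|Δx|,|Δy|) over the edges gives the boundary count: gcd(73,59) + gcd(18,3) + gcd(26,38) + gcd(35,46) + gcd(56,36) + gcd(44,14) = 1+3+2+1+4+2 = 13.
Pick's theorem gives I = A − B/2 + 1 = 2075.5 − 13/2 + 1 = 2070.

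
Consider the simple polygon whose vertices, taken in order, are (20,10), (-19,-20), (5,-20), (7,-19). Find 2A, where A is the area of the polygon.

By the shoelace formula, twice the signed area is |(20·(-20) − (-19)·10) + ((-19)·(-20) − 5·(-20)) + (5·(-19) − 7·(-20)) + (7·10 − 20·(-19))| = 765, so the area is 382.5.

765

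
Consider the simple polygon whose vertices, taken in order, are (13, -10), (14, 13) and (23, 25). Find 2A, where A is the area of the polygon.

By the shoelace formula, twice the signed area is |(13·13 − 14·(-10)) + (14·25 − 23·13) + (23·(-10) − 13·25)| = 195, so the area is 97.5.

195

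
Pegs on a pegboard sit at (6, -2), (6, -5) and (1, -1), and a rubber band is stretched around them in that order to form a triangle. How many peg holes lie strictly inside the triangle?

Using the shoelace formula, 2A = |(6·(-5) − 6·(-2)) + (6·(-1) − 1·(-5)) + (1·(-2) − 6·(-1))| = 15, so the area is 7.5.
Along each edge there are gcd(|Δx|,|Δy|)+1 lattice points, so counting each shared vertex once the boundary has gcd(0,3) + gcd(5,4) + gcd(5,1) = 3+1+1 = 5.
By Pick's theorem A = I + B/2 − 1, so I = 7.5 − 5/2 + 1 = 6.

6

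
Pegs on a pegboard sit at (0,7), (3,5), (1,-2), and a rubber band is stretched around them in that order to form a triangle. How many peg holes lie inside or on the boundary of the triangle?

Using the shoelace formula, 2A = |[0·5 − 3·7] + [3·(-2) − 1·5] + [1·7 − 0·(-2)]| = 25, so the area is 12.5.
Along each edge there are gcd(|Δx|,|Δy|)+1 lattice points, so counting each shared vertex once the boundary has gcd(3,2) + gcd(2,7) + gcd(1,9) = 1+1+1 = 3.
Pick's theorem gives I = A − B/2 + 1 = 12.5 − 3/2 + 1 = 12, so the closed region contains I + B = 12 + 3 = 15 lattice points.

15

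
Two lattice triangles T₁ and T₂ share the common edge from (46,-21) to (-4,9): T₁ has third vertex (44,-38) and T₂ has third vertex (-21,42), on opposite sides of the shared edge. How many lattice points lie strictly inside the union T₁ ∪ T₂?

1024

The union is the simple quadrilateral with vertices (46,-21), (44,-38), (-4,9), (-21,42) in order.
Using the shoelace formula, 2A = |[46·(-38) − 44·(-21)] + [44·9 − (-4)·(-38)] + [(-4)·42 − (-21)·9] + [(-21)·(-21) − 46·42]| = 2050, so the area is 1025.
Along each edge there are gcd(|Δx|,|Δy|)+1 lattice points, so counting each shared vertex once the boundary has gcd(2,17) + gcd(48,47) + gcd(17,33) + gcd(67,63) = 1+1+1+1 = 4.
By Pick's theorem I = A − B/2 + 1 = 1025 − 4/2 + 1 = 1024.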